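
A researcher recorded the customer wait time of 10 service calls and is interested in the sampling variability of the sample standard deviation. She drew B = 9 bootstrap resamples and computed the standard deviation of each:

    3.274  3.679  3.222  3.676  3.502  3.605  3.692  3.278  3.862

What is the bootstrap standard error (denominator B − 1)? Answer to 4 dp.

Bootstrap SE is the standard deviation of the 9 replicate standard deviations.
Mean of replicates: (3.274 + 3.679 + 3.222 + 3.676 + 3.502 + 3.605 + 3.692 + 3.278 + 3.862) / 9 = 31.79000 / 9 = 3.53222
Sum of squared deviations: (−0.25822)² + (+0.14678)² + (−0.31022)² + (+0.14378)² + (−0.03022)² + (+0.07278)² + (+0.15978)² + (−0.25422)² + (+0.32978)² = 0.41025
Variance = 0.41025 / 8 = 0.05128
SE* = √0.05128

SE* = 0.2265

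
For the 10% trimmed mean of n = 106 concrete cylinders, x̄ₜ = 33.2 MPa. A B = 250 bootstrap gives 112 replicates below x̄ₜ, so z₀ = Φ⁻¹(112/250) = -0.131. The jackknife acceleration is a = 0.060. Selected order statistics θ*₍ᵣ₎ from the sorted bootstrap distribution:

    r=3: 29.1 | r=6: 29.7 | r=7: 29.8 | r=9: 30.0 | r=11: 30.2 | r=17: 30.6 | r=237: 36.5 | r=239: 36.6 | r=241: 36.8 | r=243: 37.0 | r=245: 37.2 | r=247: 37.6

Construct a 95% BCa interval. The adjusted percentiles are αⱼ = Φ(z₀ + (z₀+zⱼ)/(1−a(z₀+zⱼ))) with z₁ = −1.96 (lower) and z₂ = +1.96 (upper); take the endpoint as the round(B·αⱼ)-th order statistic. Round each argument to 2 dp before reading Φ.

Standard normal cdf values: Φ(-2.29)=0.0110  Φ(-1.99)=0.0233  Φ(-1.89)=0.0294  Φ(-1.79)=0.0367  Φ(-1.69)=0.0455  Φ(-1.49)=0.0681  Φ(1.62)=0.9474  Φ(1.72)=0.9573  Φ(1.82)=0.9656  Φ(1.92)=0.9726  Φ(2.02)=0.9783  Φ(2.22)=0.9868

(29.7, 37.0)

Lower: z₀ + z₁ = -0.131 + (-1.960) = -2.091; 1 − a(z₀+z₁) = 1 − (0.060)(-2.091) = 1.1255; argument = -0.131 + (-2.091)/1.1255 = -1.9889 → -1.99.
α₁ = Φ(-1.99) = 0.0233; rank = round(250 × 0.0233) = 6; θ*₍6₎ = 29.7.
Upper: z₀ + z₂ = 1.829; 1 − a(z₀+z₂) = 0.8903; argument = 1.9235 → 1.92; α₂ = 0.9726; rank = 243; θ*₍243₎ = 37.0.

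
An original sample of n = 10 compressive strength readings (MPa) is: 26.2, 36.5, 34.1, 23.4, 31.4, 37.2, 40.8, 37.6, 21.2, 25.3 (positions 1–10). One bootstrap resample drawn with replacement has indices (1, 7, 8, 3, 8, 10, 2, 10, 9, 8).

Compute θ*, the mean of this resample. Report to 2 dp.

Resample values: 26.2, 40.8, 37.6, 34.1, 37.6, 25.3, 36.5, 25.3, 21.2, 37.6.
Mean = (26.2 + 40.8 + 37.6 + 34.1 + 37.6 + 25.3 + 36.5 + 25.3 + 21.2 + 37.6) / 10 = 322.20 / 10 = 32.22

θ* = 32.22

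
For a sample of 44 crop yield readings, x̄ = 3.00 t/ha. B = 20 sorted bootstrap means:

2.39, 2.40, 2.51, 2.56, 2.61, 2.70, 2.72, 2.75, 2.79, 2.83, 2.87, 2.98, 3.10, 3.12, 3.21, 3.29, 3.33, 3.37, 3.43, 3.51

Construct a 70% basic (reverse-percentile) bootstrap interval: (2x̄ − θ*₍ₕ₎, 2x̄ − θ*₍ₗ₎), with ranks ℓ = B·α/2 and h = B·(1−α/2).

(2.67, 3.49)

Percentile endpoints at ranks 3 and 17: θ*₍3₎ = 2.51, θ*₍17₎ = 3.33.
Basic interval reflects these around x̄:
  lower = 2 × 3.00 − 3.33 = 2.67
  upper = 2 × 3.00 − 2.51 = 3.49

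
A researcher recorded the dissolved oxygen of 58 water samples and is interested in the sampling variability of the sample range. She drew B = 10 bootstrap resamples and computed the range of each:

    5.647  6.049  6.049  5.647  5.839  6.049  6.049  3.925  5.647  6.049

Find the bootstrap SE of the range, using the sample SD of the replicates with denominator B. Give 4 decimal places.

SE* = 0.6154

Bootstrap SE is the standard deviation of the 10 replicate ranges.
Mean of replicates: (5.647 + 6.049 + 6.049 + 5.647 + 5.839 + 6.049 + 6.049 + 3.925 + 5.647 + 6.049) / 10 = 56.95000 / 10 = 5.69500
Sum of squared deviations: (−0.04800)² + (+0.35400)² + (+0.35400)² + (−0.04800)² + (+0.14400)² + (+0.35400)² + (+0.35400)² + (−1.77000)² + (−0.04800)² + (+0.35400)² = 3.78713
Variance = 3.78713 / 10 = 0.37871
SE* = √0.37871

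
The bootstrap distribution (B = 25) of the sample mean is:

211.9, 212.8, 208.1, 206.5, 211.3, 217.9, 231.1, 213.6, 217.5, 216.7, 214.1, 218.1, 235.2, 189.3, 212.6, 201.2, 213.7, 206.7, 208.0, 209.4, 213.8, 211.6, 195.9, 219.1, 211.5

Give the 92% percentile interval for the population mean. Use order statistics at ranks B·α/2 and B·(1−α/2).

Sorted replicates: 189.3, 195.9, 201.2, 206.5, 206.7, 208.0, 208.1, 209.4, 211.3, 211.5, 211.6, 211.9, 212.6, 212.8, 213.6, 213.7, 213.8, 214.1, 216.7, 217.5, 217.9, 218.1, 219.1, 231.1, 235.2
α = 0.08; lower rank = 25 × 0.040 = 1; upper rank = 25 × 0.960 = 24.
The 1st smallest replicate is 189.3; the 24th is 231.1.

(189.3, 231.1)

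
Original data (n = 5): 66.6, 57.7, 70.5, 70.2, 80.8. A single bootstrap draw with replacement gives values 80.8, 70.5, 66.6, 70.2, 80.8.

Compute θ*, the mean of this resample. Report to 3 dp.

Mean = (80.8 + 70.5 + 66.6 + 70.2 + 80.8) / 5 = 368.90 / 5 = 73.780

θ* = 73.780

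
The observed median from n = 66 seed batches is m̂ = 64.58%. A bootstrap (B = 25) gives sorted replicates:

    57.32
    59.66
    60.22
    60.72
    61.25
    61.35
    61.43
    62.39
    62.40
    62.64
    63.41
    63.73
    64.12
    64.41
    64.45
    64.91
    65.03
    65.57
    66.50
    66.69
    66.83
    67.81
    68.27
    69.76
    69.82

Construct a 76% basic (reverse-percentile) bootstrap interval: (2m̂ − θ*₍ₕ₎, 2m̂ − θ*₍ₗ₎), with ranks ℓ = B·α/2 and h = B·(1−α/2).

Percentile endpoints at ranks 3 and 22: θ*₍3₎ = 60.22, θ*₍22₎ = 67.81.
Basic interval reflects these around m̂:
  lower = 2 × 64.58 − 67.81 = 61.35
  upper = 2 × 64.58 − 60.22 = 68.94

(61.35, 68.94)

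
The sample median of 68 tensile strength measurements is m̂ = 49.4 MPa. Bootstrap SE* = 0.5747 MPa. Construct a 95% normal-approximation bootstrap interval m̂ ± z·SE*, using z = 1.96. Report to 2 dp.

Margin = 1.96 × 0.5747 = 1.126
Interval: 49.4 ± 1.126

(48.27, 50.53)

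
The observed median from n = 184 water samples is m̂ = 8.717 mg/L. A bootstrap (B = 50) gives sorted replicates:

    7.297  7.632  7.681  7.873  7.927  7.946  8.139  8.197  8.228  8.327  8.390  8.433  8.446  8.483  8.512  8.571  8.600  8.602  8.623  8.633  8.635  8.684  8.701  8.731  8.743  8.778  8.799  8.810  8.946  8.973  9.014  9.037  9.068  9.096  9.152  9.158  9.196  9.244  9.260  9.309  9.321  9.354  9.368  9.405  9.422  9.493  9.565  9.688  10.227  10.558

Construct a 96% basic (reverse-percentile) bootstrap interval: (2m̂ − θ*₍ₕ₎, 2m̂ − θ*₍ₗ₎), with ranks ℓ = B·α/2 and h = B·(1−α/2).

(7.207, 10.137)

Percentile endpoints at ranks 1 and 49: θ*₍1₎ = 7.297, θ*₍49₎ = 10.227.
Basic interval reflects these around m̂:
  lower = 2 × 8.717 − 10.227 = 7.207
  upper = 2 × 8.717 − 7.297 = 10.137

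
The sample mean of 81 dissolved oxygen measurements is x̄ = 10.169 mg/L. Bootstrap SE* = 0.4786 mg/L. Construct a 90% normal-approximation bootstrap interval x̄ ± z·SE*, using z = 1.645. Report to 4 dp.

(9.3817, 10.9563)

Margin = 1.645 × 0.4786 = 0.78730
Interval: 10.169 ± 0.78730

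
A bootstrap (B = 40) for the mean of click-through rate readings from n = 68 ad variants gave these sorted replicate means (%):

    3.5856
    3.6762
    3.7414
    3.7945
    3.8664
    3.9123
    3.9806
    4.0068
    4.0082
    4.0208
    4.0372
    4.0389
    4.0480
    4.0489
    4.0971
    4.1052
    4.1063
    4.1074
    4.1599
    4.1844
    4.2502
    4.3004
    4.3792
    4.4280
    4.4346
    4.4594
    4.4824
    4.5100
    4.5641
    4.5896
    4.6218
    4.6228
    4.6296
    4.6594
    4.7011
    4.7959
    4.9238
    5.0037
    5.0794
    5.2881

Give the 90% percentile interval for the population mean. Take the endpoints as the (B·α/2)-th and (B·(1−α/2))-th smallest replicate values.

(3.6762, 5.0037)

α = 0.10; lower rank = 40 × 0.050 = 2; upper rank = 40 × 0.950 = 38.
The 2nd smallest replicate is 3.6762; the 38th is 5.0037.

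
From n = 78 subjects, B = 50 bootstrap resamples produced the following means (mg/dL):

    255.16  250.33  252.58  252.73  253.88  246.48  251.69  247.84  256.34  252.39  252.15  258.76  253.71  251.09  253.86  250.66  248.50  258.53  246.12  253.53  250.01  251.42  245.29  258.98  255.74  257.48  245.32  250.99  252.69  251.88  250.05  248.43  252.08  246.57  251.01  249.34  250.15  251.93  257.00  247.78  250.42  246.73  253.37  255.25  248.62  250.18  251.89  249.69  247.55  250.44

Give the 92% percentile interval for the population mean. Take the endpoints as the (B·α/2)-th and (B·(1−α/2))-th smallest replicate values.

(245.32, 258.53)

Sorted replicates: 245.29, 245.32, 246.12, 246.48, 246.57, 246.73, 247.55, 247.78, 247.84, 248.43, 248.50, 248.62, 249.34, 249.69, 250.01, 250.05, 250.15, 250.18, 250.33, 250.42, 250.44, 250.66, 250.99, 251.01, 251.09, 251.42, 251.69, 251.88, 251.89, 251.93, 252.08, 252.15, 252.39, 252.58, 252.69, 252.73, 253.37, 253.53, 253.71, 253.86, 253.88, 255.16, 255.25, 255.74, 256.34, 257.00, 257.48, 258.53, 258.76, 258.98
α = 0.08; lower rank = 50 × 0.040 = 2; upper rank = 50 × 0.960 = 48.
The 2nd smallest replicate is 245.32; the 48th is 258.53.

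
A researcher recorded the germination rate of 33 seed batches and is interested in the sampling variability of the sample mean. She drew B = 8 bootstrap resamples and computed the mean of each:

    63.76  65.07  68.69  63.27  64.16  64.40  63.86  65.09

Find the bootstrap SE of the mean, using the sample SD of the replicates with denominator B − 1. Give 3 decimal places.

SE* = 1.697

Bootstrap SE is the standard deviation of the 8 replicate means.
Mean of replicates: (63.76 + 65.07 + 68.69 + 63.27 + 64.16 + 64.40 + 63.86 + 65.09) / 8 = 518.3000 / 8 = 64.7875
Sum of squared deviations: (−1.0275)² + (+0.2825)² + (+3.9025)² + (−1.5175)² + (−0.6275)² + (−0.3875)² + (−0.9275)² + (+0.3025)² = 20.1635
Variance = 20.1635 / 7 = 2.8805
SE* = √2.8805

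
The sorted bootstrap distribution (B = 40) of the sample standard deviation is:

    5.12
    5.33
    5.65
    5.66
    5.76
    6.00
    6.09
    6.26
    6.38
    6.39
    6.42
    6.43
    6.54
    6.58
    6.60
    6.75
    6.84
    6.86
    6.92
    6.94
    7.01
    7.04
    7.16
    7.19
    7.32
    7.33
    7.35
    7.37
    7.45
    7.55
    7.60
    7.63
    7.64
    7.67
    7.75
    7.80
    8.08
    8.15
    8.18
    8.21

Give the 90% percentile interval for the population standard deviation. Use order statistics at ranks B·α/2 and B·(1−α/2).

α = 0.10; lower rank = 40 × 0.050 = 2; upper rank = 40 × 0.950 = 38.
The 2nd smallest replicate is 5.33; the 38th is 8.15.

(5.33, 8.15)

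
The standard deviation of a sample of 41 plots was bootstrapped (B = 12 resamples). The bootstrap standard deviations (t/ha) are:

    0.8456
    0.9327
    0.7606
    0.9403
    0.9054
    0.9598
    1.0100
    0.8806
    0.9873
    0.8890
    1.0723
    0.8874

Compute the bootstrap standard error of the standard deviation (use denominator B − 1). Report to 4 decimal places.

SE* = 0.0813

Bootstrap SE is the standard deviation of the 12 replicate standard deviations.
Mean of replicates: (0.8456 + 0.9327 + 0.7606 + 0.9403 + 0.9054 + 0.9598 + 1.0100 + 0.8806 + 0.9873 + 0.8890 + 1.0723 + 0.8874) / 12 = 11.071000 / 12 = 0.922583
Sum of squared deviations: (−0.076983)² + (+0.010117)² + (−0.161983)² + (+0.017717)² + (−0.017183)² + (+0.037217)² + (+0.087417)² + (−0.041983)² + (+0.064717)² + (−0.033583)² + (+0.149717)² + (−0.035183)² = 0.072635
Variance = 0.072635 / 11 = 0.006603
SE* = √0.006603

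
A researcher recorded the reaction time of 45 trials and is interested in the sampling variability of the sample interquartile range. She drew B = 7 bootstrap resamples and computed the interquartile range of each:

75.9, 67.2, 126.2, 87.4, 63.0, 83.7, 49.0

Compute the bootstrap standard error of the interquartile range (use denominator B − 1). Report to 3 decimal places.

SE* = 24.581

Bootstrap SE is the standard deviation of the 7 replicate interquartile ranges.
Mean of replicates: (75.9 + 67.2 + 126.2 + 87.4 + 63.0 + 83.7 + 49.0) / 7 = 552.4000 / 7 = 78.9143
Sum of squared deviations: (−3.0143)² + (−11.7143)² + (+47.2857)² + (+8.4857)² + (−15.9143)² + (+4.7857)² + (−29.9143)² = 3625.2886
Variance = 3625.2886 / 6 = 604.2148
SE* = √604.2148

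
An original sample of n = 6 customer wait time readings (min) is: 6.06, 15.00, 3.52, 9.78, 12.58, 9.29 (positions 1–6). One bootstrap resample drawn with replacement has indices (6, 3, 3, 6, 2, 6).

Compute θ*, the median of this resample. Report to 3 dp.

θ* = 9.290

Resample values: 9.29, 3.52, 3.52, 9.29, 15.00, 9.29.
Sorted: 3.52, 3.52, 9.29, 9.29, 9.29, 15.00
Median = average of the two middle values = 9.290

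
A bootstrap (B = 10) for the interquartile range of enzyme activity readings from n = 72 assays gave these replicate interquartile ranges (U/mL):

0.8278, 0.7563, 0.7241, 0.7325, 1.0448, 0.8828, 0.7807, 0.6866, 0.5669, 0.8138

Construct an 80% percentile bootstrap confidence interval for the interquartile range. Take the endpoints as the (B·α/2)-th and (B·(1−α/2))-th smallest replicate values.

Sorted replicates: 0.5669, 0.6866, 0.7241, 0.7325, 0.7563, 0.7807, 0.8138, 0.8278, 0.8828, 1.0448
α = 0.20; lower rank = 10 × 0.100 = 1; upper rank = 10 × 0.900 = 9.
The 1st smallest replicate is 0.5669; the 9th is 0.8828.

(0.5669, 0.8828)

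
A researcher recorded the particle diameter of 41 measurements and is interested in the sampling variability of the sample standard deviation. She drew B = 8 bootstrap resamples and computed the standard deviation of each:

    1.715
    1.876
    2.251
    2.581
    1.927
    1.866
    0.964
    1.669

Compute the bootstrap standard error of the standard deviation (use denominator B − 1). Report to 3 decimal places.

SE* = 0.469

Bootstrap SE is the standard deviation of the 8 replicate standard deviations.
Mean of replicates: (1.715 + 1.876 + 2.251 + 2.581 + 1.927 + 1.866 + 0.964 + 1.669) / 8 = 14.8490 / 8 = 1.8561
Sum of squared deviations: (−0.1411)² + (+0.0199)² + (+0.3949)² + (+0.7249)² + (+0.0709)² + (+0.0099)² + (−0.8921)² + (−0.1871)² = 1.5377
Variance = 1.5377 / 7 = 0.2197
SE* = √0.2197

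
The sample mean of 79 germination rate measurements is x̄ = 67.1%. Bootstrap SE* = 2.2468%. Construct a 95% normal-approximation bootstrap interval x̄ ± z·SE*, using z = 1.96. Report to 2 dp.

Margin = 1.96 × 2.2468 = 4.404
Interval: 67.1 ± 4.404

(62.70, 71.50)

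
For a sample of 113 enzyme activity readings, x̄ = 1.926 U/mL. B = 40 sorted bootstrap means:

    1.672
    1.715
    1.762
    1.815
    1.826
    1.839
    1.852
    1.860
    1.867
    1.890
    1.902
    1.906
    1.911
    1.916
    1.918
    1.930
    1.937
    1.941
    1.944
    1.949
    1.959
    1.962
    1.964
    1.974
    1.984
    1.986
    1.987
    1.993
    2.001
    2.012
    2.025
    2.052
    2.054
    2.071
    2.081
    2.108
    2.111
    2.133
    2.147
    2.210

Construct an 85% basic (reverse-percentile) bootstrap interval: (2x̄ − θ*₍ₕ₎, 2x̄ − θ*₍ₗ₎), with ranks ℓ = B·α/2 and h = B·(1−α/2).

Percentile endpoints at ranks 3 and 37: θ*₍3₎ = 1.762, θ*₍37₎ = 2.111.
Basic interval reflects these around x̄:
  lower = 2 × 1.926 − 2.111 = 1.741
  upper = 2 × 1.926 − 1.762 = 2.090

(1.741, 2.090)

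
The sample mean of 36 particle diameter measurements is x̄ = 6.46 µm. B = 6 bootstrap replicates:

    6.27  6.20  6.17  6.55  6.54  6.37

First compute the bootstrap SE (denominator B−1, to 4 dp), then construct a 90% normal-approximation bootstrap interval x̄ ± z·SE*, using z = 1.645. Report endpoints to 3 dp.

(6.187, 6.733)

Mean of replicates = 6.3500; sum of squared deviations = 0.1378; SE* = √(0.1378/5) = 0.1660
Margin = 1.645 × 0.1660 = 0.2731
Interval: 6.46 ± 0.2731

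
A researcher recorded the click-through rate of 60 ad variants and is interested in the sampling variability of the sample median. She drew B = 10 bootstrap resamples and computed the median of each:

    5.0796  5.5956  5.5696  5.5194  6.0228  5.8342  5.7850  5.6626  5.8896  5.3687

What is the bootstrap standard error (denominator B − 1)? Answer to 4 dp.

Bootstrap SE is the standard deviation of the 10 replicate medians.
Mean of replicates: (5.0796 + 5.5956 + 5.5696 + 5.5194 + 6.0228 + 5.8342 + 5.7850 + 5.6626 + 5.8896 + 5.3687) / 10 = 56.32710 / 10 = 5.63271
Sum of squared deviations: (−0.55311)² + (−0.03711)² + (−0.06311)² + (−0.11331)² + (+0.39009)² + (+0.20149)² + (+0.15229)² + (+0.02989)² + (+0.25689)² + (−0.26401)² = 0.67668
Variance = 0.67668 / 9 = 0.07519
SE* = √0.07519

SE* = 0.2742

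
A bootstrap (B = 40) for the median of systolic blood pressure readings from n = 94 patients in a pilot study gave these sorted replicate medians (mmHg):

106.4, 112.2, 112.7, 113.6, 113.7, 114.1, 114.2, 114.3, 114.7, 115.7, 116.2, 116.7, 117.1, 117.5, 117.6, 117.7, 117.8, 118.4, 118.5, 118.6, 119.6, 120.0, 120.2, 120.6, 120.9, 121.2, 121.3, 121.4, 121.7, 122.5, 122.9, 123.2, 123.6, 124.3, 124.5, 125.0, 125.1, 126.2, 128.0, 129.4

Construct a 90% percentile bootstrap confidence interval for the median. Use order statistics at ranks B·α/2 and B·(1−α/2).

α = 0.10; lower rank = 40 × 0.050 = 2; upper rank = 40 × 0.950 = 38.
The 2nd smallest replicate is 112.2; the 38th is 126.2.

(112.2, 126.2)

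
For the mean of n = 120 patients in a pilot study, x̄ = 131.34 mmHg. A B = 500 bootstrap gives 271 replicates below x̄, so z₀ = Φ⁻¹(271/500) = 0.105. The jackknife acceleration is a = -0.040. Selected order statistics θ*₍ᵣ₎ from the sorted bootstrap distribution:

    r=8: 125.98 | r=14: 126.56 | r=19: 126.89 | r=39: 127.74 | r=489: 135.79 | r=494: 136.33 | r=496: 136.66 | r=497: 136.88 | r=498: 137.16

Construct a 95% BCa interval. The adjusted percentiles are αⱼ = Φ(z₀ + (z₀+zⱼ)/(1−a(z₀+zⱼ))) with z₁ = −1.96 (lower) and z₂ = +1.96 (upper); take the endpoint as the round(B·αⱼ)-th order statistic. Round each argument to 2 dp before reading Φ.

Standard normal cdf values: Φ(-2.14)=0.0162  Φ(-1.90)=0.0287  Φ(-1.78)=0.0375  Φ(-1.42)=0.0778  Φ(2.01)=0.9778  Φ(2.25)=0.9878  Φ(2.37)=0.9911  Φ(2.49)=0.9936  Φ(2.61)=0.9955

(126.56, 135.79)

Lower: z₀ + z₁ = 0.105 + (-1.960) = -1.855; 1 − a(z₀+z₁) = 1 − (-0.040)(-1.855) = 0.9258; argument = 0.105 + (-1.855)/0.9258 = -1.8987 → -1.90.
α₁ = Φ(-1.90) = 0.0287; rank = round(500 × 0.0287) = 14; θ*₍14₎ = 126.56.
Upper: z₀ + z₂ = 2.065; 1 − a(z₀+z₂) = 1.0826; argument = 2.0124 → 2.01; α₂ = 0.9778; rank = 489; θ*₍489₎ = 135.79.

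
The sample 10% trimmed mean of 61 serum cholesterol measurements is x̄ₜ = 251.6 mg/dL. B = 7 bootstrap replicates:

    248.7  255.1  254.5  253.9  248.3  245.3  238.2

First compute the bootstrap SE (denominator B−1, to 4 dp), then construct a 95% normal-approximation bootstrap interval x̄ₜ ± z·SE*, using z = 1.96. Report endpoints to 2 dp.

Mean of replicates = 249.1429; sum of squared deviations = 222.2371; SE* = √(222.2371/6) = 6.0860
Margin = 1.96 × 6.0860 = 11.929
Interval: 251.6 ± 11.929

(239.67, 263.53)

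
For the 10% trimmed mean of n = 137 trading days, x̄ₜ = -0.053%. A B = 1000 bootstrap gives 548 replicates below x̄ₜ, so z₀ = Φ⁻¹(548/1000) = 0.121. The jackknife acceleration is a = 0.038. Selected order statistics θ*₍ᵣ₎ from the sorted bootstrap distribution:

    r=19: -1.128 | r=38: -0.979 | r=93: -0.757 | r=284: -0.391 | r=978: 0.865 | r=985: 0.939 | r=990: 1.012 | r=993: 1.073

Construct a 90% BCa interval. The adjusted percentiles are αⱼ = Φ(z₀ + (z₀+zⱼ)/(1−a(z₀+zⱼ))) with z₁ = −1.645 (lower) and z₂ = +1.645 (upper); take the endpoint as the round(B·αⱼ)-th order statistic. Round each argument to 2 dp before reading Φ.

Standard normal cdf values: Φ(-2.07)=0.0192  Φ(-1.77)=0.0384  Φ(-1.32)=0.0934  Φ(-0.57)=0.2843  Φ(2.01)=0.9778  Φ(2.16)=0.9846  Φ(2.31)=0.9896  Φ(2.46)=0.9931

(-0.757, 0.865)

Lower: z₀ + z₁ = 0.121 + (-1.645) = -1.524; 1 − a(z₀+z₁) = 1 − (0.038)(-1.524) = 1.0579; argument = 0.121 + (-1.524)/1.0579 = -1.3196 → -1.32.
α₁ = Φ(-1.32) = 0.0934; rank = round(1000 × 0.0934) = 93; θ*₍93₎ = -0.757.
Upper: z₀ + z₂ = 1.766; 1 − a(z₀+z₂) = 0.9329; argument = 2.0140 → 2.01; α₂ = 0.9778; rank = 978; θ*₍978₎ = 0.865.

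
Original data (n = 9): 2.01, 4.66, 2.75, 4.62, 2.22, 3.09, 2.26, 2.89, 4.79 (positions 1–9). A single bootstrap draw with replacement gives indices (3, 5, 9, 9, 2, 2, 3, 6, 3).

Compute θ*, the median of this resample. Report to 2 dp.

Resample values: 2.75, 2.22, 4.79, 4.79, 4.66, 4.66, 2.75, 3.09, 2.75.
Sorted: 2.22, 2.75, 2.75, 2.75, 3.09, 4.66, 4.66, 4.79, 4.79
Median = middle value = 3.09

θ* = 3.09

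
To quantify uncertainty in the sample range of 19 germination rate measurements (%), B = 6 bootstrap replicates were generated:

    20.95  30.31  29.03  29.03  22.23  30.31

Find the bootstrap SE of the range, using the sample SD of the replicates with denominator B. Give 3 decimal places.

Bootstrap SE is the standard deviation of the 6 replicate ranges.
Mean of replicates: (20.95 + 30.31 + 29.03 + 29.03 + 22.23 + 30.31) / 6 = 161.8600 / 6 = 26.9767
Sum of squared deviations: (−6.0267)² + (+3.3333)² + (+2.0533)² + (+2.0533)² + (−4.7467)² + (+3.3333)² = 89.5061
Variance = 89.5061 / 6 = 14.9177
SE* = √14.9177

SE* = 3.862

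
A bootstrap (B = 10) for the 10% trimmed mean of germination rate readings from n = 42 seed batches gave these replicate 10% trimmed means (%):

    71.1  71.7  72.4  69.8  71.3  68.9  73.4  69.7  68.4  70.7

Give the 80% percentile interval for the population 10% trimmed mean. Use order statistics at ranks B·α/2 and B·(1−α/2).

Sorted replicates: 68.4, 68.9, 69.7, 69.8, 70.7, 71.1, 71.3, 71.7, 72.4, 73.4
α = 0.20; lower rank = 10 × 0.100 = 1; upper rank = 10 × 0.900 = 9.
The 1st smallest replicate is 68.4; the 9th is 72.4.

(68.4, 72.4)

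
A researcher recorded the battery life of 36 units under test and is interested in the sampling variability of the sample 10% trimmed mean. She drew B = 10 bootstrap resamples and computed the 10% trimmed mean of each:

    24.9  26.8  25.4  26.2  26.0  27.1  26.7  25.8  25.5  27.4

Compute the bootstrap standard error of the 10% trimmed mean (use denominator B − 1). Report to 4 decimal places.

Bootstrap SE is the standard deviation of the 10 replicate 10% trimmed means.
Mean of replicates: (24.9 + 26.8 + 25.4 + 26.2 + 26.0 + 27.1 + 26.7 + 25.8 + 25.5 + 27.4) / 10 = 261.80000 / 10 = 26.18000
Sum of squared deviations: (−1.28000)² + (+0.62000)² + (−0.78000)² + (+0.02000)² + (−0.18000)² + (+0.92000)² + (+0.52000)² + (−0.38000)² + (−0.68000)² + (+1.22000)² = 5.87600
Variance = 5.87600 / 9 = 0.65289
SE* = √0.65289

SE* = 0.8080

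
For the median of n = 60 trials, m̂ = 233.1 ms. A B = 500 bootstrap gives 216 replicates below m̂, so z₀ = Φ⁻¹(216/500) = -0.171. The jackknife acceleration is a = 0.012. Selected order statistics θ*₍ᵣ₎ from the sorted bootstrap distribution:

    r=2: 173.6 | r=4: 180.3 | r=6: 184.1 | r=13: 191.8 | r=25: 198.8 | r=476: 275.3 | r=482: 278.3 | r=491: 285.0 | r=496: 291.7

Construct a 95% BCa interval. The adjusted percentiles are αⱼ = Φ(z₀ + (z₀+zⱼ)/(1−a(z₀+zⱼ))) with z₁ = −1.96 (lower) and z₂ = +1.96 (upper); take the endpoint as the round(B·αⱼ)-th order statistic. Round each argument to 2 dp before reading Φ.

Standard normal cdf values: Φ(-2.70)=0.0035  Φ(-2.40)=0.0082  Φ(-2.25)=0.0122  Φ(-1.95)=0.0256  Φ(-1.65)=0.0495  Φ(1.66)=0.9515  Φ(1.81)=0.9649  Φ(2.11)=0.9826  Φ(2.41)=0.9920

Lower: z₀ + z₁ = -0.171 + (-1.960) = -2.131; 1 − a(z₀+z₁) = 1 − (0.012)(-2.131) = 1.0256; argument = -0.171 + (-2.131)/1.0256 = -2.2489 → -2.25.
α₁ = Φ(-2.25) = 0.0122; rank = round(500 × 0.0122) = 6; θ*₍6₎ = 184.1.
Upper: z₀ + z₂ = 1.789; 1 − a(z₀+z₂) = 0.9785; argument = 1.6572 → 1.66; α₂ = 0.9515; rank = 476; θ*₍476₎ = 275.3.

(184.1, 275.3)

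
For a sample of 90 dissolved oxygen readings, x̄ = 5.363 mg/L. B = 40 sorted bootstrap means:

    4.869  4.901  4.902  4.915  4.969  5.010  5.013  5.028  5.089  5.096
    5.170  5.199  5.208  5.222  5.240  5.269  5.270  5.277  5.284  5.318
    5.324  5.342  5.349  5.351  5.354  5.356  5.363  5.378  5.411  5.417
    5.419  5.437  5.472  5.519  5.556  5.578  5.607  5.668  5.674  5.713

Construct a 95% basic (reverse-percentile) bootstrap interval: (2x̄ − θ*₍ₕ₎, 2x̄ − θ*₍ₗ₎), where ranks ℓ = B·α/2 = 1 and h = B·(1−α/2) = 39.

(5.052, 5.857)

Percentile endpoints at ranks 1 and 39: θ*₍1₎ = 4.869, θ*₍39₎ = 5.674.
Basic interval reflects these around x̄:
  lower = 2 × 5.363 − 5.674 = 5.052
  upper = 2 × 5.363 − 4.869 = 5.857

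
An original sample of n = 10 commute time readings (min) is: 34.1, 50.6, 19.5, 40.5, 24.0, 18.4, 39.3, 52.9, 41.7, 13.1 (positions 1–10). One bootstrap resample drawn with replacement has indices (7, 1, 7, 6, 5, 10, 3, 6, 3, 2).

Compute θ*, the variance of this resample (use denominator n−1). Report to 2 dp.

Resample values: 39.3, 34.1, 39.3, 18.4, 24.0, 13.1, 19.5, 18.4, 19.5, 50.6.
Mean = 27.6200; sum of squared deviations = 1368.7360
s² = 1368.7360 / 9 = 152.0818

θ* = 152.08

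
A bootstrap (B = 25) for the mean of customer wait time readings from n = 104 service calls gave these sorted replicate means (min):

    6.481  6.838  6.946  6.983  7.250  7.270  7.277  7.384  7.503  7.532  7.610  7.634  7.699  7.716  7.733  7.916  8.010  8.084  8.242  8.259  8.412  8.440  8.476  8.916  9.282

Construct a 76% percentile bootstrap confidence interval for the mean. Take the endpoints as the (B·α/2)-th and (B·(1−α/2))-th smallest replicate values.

α = 0.24; lower rank = 25 × 0.120 = 3; upper rank = 25 × 0.880 = 22.
The 3rd smallest replicate is 6.946; the 22nd is 8.440.

(6.946, 8.440)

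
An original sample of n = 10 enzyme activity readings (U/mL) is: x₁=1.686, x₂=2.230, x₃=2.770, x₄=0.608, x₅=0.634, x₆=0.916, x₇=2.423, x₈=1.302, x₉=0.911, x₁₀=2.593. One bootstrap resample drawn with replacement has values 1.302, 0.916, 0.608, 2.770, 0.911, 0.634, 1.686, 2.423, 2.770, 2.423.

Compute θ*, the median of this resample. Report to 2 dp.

Sorted: 0.608, 0.634, 0.911, 0.916, 1.302, 1.686, 2.423, 2.423, 2.770, 2.770
Median = average of the two middle values = 1.49

θ* = 1.49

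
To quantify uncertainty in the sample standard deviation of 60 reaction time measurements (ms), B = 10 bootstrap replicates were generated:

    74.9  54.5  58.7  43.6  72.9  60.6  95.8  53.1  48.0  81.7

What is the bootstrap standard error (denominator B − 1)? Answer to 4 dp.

Bootstrap SE is the standard deviation of the 10 replicate standard deviations.
Mean of replicates: (74.9 + 54.5 + 58.7 + 43.6 + 72.9 + 60.6 + 95.8 + 53.1 + 48.0 + 81.7) / 10 = 643.80000 / 10 = 64.38000
Sum of squared deviations: (+10.52000)² + (−9.88000)² + (−5.68000)² + (−20.78000)² + (+8.52000)² + (−3.78000)² + (+31.42000)² + (−11.28000)² + (−16.38000)² + (+17.32000)² = 2441.97600
Variance = 2441.97600 / 9 = 271.33067
SE* = √271.33067

SE* = 16.4721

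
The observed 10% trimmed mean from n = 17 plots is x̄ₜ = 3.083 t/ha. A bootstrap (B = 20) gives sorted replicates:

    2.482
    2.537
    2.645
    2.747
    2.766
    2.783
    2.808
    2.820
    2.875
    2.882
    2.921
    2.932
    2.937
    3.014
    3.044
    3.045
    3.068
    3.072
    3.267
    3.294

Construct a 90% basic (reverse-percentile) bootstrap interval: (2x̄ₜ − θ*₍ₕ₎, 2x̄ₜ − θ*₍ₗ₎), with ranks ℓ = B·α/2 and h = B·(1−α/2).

(2.899, 3.684)

Percentile endpoints at ranks 1 and 19: θ*₍1₎ = 2.482, θ*₍19₎ = 3.267.
Basic interval reflects these around x̄ₜ:
  lower = 2 × 3.083 − 3.267 = 2.899
  upper = 2 × 3.083 − 2.482 = 3.684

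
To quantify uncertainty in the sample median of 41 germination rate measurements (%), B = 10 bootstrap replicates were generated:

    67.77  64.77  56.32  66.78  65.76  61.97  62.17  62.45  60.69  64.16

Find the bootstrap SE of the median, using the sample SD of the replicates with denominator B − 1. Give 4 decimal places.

Bootstrap SE is the standard deviation of the 10 replicate medians.
Mean of replicates: (67.77 + 64.77 + 56.32 + 66.78 + 65.76 + 61.97 + 62.17 + 62.45 + 60.69 + 64.16) / 10 = 632.84000 / 10 = 63.28400
Sum of squared deviations: (+4.48600)² + (+1.48600)² + (−6.96400)² + (+3.49600)² + (+2.47600)² + (−1.31400)² + (−1.11400)² + (−0.83400)² + (−2.59400)² + (+0.87600)² = 100.34164
Variance = 100.34164 / 9 = 11.14907
SE* = √11.14907

SE* = 3.3390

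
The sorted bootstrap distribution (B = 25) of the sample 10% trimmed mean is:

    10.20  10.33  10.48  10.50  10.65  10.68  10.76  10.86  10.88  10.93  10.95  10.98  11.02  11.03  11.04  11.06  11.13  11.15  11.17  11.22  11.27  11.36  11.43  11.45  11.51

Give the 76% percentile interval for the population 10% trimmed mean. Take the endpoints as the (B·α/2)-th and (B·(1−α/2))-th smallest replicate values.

(10.48, 11.36)

α = 0.24; lower rank = 25 × 0.120 = 3; upper rank = 25 × 0.880 = 22.
The 3rd smallest replicate is 10.48; the 22nd is 11.36.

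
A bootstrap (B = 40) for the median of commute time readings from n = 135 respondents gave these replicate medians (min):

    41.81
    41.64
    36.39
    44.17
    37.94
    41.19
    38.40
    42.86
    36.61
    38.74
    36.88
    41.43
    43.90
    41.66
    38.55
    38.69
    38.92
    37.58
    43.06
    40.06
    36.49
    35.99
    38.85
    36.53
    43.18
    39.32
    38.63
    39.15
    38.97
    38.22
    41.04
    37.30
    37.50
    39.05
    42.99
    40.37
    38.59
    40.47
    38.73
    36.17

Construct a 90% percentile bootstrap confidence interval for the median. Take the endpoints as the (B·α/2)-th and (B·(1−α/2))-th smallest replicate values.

(36.17, 43.18)

Sorted replicates: 35.99, 36.17, 36.39, 36.49, 36.53, 36.61, 36.88, 37.30, 37.50, 37.58, 37.94, 38.22, 38.40, 38.55, 38.59, 38.63, 38.69, 38.73, 38.74, 38.85, 38.92, 38.97, 39.05, 39.15, 39.32, 40.06, 40.37, 40.47, 41.04, 41.19, 41.43, 41.64, 41.66, 41.81, 42.86, 42.99, 43.06, 43.18, 43.90, 44.17
α = 0.10; lower rank = 40 × 0.050 = 2; upper rank = 40 × 0.950 = 38.
The 2nd smallest replicate is 36.17; the 38th is 43.18.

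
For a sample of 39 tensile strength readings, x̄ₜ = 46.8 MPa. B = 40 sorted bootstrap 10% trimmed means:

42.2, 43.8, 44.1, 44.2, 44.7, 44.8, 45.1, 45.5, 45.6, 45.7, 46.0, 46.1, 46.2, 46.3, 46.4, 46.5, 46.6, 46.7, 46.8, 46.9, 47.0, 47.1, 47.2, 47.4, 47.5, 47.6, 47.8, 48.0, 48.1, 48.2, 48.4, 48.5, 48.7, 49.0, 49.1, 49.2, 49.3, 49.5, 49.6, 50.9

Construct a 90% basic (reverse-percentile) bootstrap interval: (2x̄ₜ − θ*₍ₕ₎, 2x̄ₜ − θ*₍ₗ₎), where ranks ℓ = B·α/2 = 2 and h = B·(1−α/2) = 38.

(44.1, 49.8)

Percentile endpoints at ranks 2 and 38: θ*₍2₎ = 43.8, θ*₍38₎ = 49.5.
Basic interval reflects these around x̄ₜ:
  lower = 2 × 46.8 − 49.5 = 44.1
  upper = 2 × 46.8 − 43.8 = 49.8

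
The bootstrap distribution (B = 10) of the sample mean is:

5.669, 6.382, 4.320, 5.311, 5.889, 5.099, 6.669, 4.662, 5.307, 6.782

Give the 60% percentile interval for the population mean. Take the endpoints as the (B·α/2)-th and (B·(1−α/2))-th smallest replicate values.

(4.662, 6.382)

Sorted replicates: 4.320, 4.662, 5.099, 5.307, 5.311, 5.669, 5.889, 6.382, 6.669, 6.782
α = 0.40; lower rank = 10 × 0.200 = 2; upper rank = 10 × 0.800 = 8.
The 2nd smallest replicate is 4.662; the 8th is 6.382.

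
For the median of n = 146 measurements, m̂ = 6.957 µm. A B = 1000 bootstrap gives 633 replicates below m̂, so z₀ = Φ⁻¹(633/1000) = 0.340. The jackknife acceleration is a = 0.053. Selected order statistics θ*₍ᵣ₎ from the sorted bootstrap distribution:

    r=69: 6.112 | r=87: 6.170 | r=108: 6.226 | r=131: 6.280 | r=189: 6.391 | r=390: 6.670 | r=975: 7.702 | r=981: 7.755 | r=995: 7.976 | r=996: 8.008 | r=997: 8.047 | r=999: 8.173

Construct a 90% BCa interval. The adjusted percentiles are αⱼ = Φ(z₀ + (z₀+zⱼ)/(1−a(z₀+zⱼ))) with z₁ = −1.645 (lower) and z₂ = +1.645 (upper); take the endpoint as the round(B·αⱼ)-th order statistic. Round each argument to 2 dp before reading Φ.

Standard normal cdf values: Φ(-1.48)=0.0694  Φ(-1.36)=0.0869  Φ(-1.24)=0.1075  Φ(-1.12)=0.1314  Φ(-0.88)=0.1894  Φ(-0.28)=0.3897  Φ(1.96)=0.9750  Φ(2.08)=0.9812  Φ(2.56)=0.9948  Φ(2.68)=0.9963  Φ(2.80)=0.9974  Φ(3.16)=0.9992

(6.391, 7.976)

Lower: z₀ + z₁ = 0.340 + (-1.645) = -1.305; 1 − a(z₀+z₁) = 1 − (0.053)(-1.305) = 1.0692; argument = 0.340 + (-1.305)/1.0692 = -0.8806 → -0.88.
α₁ = Φ(-0.88) = 0.1894; rank = round(1000 × 0.1894) = 189; θ*₍189₎ = 6.391.
Upper: z₀ + z₂ = 1.985; 1 − a(z₀+z₂) = 0.8948; argument = 2.5584 → 2.56; α₂ = 0.9948; rank = 995; θ*₍995₎ = 7.976.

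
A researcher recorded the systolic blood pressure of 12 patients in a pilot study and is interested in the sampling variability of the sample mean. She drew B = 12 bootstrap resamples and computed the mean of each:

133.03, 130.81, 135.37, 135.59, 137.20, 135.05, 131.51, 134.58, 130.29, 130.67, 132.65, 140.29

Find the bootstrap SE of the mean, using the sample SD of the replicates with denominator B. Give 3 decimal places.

SE* = 2.880

Bootstrap SE is the standard deviation of the 12 replicate means.
Mean of replicates: (133.03 + 130.81 + 135.37 + 135.59 + 137.20 + 135.05 + 131.51 + 134.58 + 130.29 + 130.67 + 132.65 + 140.29) / 12 = 1607.0400 / 12 = 133.9200
Sum of squared deviations: (−0.8900)² + (−3.1100)² + (+1.4500)² + (+1.6700)² + (+3.2800)² + (+1.1300)² + (−2.4100)² + (+0.6600)² + (−3.6300)² + (−3.2500)² + (−1.2700)² + (+6.3700)² = 99.5638
Variance = 99.5638 / 12 = 8.2970
SE* = √8.2970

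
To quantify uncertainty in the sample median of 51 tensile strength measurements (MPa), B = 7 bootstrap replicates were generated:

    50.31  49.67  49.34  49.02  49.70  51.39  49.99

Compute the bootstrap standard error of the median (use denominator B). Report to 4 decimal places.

Bootstrap SE is the standard deviation of the 7 replicate medians.
Mean of replicates: (50.31 + 49.67 + 49.34 + 49.02 + 49.70 + 51.39 + 49.99) / 7 = 349.42000 / 7 = 49.91714
Sum of squared deviations: (+0.39286)² + (−0.24714)² + (−0.57714)² + (−0.89714)² + (−0.21714)² + (+1.47286)² + (+0.07286)² = 3.57514
Variance = 3.57514 / 7 = 0.51073
SE* = √0.51073

SE* = 0.7147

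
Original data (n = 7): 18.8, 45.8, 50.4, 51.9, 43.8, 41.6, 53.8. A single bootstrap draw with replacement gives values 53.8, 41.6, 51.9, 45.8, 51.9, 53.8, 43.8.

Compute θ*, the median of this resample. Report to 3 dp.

θ* = 51.900

Sorted: 41.6, 43.8, 45.8, 51.9, 51.9, 53.8, 53.8
Median = middle value = 51.900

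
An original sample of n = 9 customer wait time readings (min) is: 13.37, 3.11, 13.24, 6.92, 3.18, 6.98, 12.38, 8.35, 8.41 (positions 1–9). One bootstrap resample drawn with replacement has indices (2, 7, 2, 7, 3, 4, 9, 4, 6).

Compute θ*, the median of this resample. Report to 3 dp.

θ* = 6.980

Resample values: 3.11, 12.38, 3.11, 12.38, 13.24, 6.92, 8.41, 6.92, 6.98.
Sorted: 3.11, 3.11, 6.92, 6.92, 6.98, 8.41, 12.38, 12.38, 13.24
Median = middle value = 6.980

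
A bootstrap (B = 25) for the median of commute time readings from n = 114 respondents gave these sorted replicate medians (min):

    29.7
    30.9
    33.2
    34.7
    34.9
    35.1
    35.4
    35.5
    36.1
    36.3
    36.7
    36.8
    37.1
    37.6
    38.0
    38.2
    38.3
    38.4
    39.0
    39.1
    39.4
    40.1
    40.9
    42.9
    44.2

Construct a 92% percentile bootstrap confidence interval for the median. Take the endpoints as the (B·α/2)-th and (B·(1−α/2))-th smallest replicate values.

α = 0.08; lower rank = 25 × 0.040 = 1; upper rank = 25 × 0.960 = 24.
The 1st smallest replicate is 29.7; the 24th is 42.9.

(29.7, 42.9)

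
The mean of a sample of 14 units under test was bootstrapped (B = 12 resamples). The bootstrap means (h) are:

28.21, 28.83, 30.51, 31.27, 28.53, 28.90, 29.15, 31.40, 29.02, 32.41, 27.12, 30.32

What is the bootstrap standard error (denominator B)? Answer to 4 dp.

SE* = 1.4749

Bootstrap SE is the standard deviation of the 12 replicate means.
Mean of replicates: (28.21 + 28.83 + 30.51 + 31.27 + 28.53 + 28.90 + 29.15 + 31.40 + 29.02 + 32.41 + 27.12 + 30.32) / 12 = 355.67000 / 12 = 29.63917
Sum of squared deviations: (−1.42917)² + (−0.80917)² + (+0.87083)² + (+1.63083)² + (−1.10917)² + (−0.73917)² + (−0.48917)² + (+1.76083)² + (−0.61917)² + (+2.77083)² + (−2.51917)² + (+0.68083)² = 26.10229
Variance = 26.10229 / 12 = 2.17519
SE* = √2.17519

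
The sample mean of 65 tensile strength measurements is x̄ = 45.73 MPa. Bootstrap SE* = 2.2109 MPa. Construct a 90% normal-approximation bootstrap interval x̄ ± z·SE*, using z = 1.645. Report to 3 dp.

(42.093, 49.367)

Margin = 1.645 × 2.2109 = 3.6369
Interval: 45.73 ± 3.6369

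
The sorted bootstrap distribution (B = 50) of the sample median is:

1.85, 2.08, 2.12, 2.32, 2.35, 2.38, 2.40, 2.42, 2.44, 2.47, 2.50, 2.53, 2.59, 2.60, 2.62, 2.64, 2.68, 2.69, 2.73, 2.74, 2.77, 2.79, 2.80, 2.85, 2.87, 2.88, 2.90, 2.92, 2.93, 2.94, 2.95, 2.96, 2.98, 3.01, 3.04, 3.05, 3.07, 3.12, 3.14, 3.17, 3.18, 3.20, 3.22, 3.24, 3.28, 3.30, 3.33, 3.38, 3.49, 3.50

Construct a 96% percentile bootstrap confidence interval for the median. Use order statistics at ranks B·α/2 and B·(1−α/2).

α = 0.04; lower rank = 50 × 0.020 = 1; upper rank = 50 × 0.980 = 49.
The 1st smallest replicate is 1.85; the 49th is 3.49.

(1.85, 3.49)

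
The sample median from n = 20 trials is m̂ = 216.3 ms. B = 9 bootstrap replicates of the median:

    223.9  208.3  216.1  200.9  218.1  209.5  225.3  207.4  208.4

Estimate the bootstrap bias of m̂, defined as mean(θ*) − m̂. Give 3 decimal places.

bias = −3.200

mean(θ*) = (223.9 + 208.3 + 216.1 + 200.9 + 218.1 + 209.5 + 225.3 + 207.4 + 208.4) / 9 = 213.1000
bias = 213.1000 − 216.3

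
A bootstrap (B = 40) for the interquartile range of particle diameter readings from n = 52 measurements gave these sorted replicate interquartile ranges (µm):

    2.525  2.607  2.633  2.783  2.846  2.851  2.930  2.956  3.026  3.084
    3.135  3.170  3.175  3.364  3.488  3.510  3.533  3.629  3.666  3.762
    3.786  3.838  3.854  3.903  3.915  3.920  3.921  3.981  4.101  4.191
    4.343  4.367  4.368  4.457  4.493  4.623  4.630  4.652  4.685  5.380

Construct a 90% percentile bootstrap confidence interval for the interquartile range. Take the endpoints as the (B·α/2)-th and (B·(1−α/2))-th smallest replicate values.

α = 0.10; lower rank = 40 × 0.050 = 2; upper rank = 40 × 0.950 = 38.
The 2nd smallest replicate is 2.607; the 38th is 4.652.

(2.607, 4.652)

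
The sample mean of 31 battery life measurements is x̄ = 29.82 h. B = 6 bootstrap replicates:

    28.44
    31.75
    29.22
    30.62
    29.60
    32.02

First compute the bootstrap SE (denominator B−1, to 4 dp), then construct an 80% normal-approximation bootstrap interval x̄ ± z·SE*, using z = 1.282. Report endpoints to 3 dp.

Mean of replicates = 30.2750; sum of squared deviations = 10.2756; SE* = √(10.2756/5) = 1.4336
Margin = 1.282 × 1.4336 = 1.8379
Interval: 29.82 ± 1.8379

(27.982, 31.658)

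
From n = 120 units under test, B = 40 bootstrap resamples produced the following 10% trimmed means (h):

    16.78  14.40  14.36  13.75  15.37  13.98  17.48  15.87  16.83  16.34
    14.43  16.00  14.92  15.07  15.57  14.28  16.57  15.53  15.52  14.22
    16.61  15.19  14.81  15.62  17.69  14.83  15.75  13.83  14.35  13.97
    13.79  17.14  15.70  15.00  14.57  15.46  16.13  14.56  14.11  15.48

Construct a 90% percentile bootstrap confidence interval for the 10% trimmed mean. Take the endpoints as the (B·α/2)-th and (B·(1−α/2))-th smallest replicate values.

(13.79, 17.14)

Sorted replicates: 13.75, 13.79, 13.83, 13.97, 13.98, 14.11, 14.22, 14.28, 14.35, 14.36, 14.40, 14.43, 14.56, 14.57, 14.81, 14.83, 14.92, 15.00, 15.07, 15.19, 15.37, 15.46, 15.48, 15.52, 15.53, 15.57, 15.62, 15.70, 15.75, 15.87, 16.00, 16.13, 16.34, 16.57, 16.61, 16.78, 16.83, 17.14, 17.48, 17.69
α = 0.10; lower rank = 40 × 0.050 = 2; upper rank = 40 × 0.950 = 38.
The 2nd smallest replicate is 13.79; the 38th is 17.14.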